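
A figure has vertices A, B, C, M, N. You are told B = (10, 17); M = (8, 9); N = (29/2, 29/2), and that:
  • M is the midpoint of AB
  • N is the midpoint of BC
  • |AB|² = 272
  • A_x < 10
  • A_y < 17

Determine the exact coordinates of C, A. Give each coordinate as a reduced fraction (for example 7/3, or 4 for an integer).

1. A_x = 6  [A = 2·M−B = 2·(8, 9)−(10, 17)]
2. A_y = 1  [A = 2·M−B = 2·(8, 9)−(10, 17)]
   so A = (6, 1)
3. C_x = 19  [C = 2·N−B = 2·(29/2, 29/2)−(10, 17)]
4. C_y = 12  [C = 2·N−B = 2·(29/2, 29/2)−(10, 17)]
   so C = (19, 12)

C = (19, 12)
A = (6, 1)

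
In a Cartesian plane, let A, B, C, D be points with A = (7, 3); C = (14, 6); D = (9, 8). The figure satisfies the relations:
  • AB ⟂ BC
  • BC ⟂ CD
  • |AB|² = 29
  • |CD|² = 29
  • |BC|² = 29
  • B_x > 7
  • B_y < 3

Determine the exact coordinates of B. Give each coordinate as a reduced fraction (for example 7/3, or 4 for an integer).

B = (12, 1)

1. B_x = 12  [[BC ⟂ CD ⇒ 5x-2y-58=0] ∩ [|B−(7, 3)|²=29]]
2. B_y = 1  [[BC ⟂ CD ⇒ 5x-2y-58=0] ∩ [|B−(7, 3)|²=29]]
   so B = (12, 1)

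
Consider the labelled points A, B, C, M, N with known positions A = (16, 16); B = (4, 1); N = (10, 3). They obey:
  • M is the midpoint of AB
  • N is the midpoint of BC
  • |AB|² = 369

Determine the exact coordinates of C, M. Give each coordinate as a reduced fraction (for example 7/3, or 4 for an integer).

1. M_x = 10  [2·M = A+B = (16, 16)+(4, 1)]
2. M_y = 17/2  [2·M = A+B = (16, 16)+(4, 1)]
   so M = (10, 17/2)
3. C_x = 16  [C = 2·N−B = 2·(10, 3)−(4, 1)]
4. C_y = 5  [C = 2·N−B = 2·(10, 3)−(4, 1)]
   so C = (16, 5)

C = (16, 5)
M = (10, 17/2)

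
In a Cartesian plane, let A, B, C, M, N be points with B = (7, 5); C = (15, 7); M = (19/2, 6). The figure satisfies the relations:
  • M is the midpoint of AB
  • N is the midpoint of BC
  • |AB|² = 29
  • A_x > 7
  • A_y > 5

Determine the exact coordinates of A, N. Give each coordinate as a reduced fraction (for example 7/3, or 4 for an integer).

1. A_x = 12  [A = 2·M−B = 2·(19/2, 6)−(7, 5)]
2. A_y = 7  [A = 2·M−B = 2·(19/2, 6)−(7, 5)]
   so A = (12, 7)
3. N_x = 11  [2·N = B+C = (7, 5)+(15, 7)]
4. N_y = 6  [2·N = B+C = (7, 5)+(15, 7)]
   so N = (11, 6)

A = (12, 7)
N = (11, 6)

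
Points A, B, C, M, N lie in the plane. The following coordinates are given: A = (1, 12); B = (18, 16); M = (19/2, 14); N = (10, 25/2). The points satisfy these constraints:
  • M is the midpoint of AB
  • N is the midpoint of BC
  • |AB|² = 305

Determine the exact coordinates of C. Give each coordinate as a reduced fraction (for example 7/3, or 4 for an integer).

1. C_x = 2  [C = 2·N−B = 2·(10, 25/2)−(18, 16)]
2. C_y = 9  [C = 2·N−B = 2·(10, 25/2)−(18, 16)]
   so C = (2, 9)

C = (2, 9)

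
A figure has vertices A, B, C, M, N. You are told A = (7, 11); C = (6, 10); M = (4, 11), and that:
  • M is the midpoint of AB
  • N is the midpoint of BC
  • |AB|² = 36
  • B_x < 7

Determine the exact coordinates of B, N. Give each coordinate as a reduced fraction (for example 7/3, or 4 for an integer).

1. B_x = 1  [B = 2·M−A = 2·(4, 11)−(7, 11)]
2. B_y = 11  [B = 2·M−A = 2·(4, 11)−(7, 11)]
   so B = (1, 11)
3. N_x = 7/2  [2·N = B+C = (1, 11)+(6, 10)]
4. N_y = 21/2  [2·N = B+C = (1, 11)+(6, 10)]
   so N = (7/2, 21/2)

B = (1, 11)
N = (7/2, 21/2)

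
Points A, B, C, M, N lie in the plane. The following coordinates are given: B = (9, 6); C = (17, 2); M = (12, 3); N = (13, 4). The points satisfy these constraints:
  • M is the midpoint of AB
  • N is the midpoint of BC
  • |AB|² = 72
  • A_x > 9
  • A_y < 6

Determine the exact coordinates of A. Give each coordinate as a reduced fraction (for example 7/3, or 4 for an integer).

1. A_x = 15  [A = 2·M−B = 2·(12, 3)−(9, 6)]
2. A_y = 0  [A = 2·M−B = 2·(12, 3)−(9, 6)]
   so A = (15, 0)

A = (15, 0)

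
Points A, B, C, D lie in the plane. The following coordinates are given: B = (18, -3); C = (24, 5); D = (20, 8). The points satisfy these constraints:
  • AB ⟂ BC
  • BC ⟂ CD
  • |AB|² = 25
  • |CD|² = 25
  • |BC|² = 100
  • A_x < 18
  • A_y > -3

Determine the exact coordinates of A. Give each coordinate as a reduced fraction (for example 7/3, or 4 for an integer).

A = (14, 0)

1. A_x = 14  [[AB ⟂ BC ⇒ -6x-8y+84=0] ∩ [|A−(18, -3)|²=25]]
2. A_y = 0  [[AB ⟂ BC ⇒ -6x-8y+84=0] ∩ [|A−(18, -3)|²=25]]
   so A = (14, 0)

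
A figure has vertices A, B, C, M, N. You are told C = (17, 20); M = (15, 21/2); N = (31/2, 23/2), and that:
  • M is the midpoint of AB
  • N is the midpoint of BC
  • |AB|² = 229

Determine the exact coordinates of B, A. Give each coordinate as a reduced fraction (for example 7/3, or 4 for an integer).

1. B_x = 14  [B = 2·N−C = 2·(31/2, 23/2)−(17, 20)]
2. B_y = 3  [B = 2·N−C = 2·(31/2, 23/2)−(17, 20)]
   so B = (14, 3)
3. A_x = 16  [A = 2·M−B = 2·(15, 21/2)−(14, 3)]
4. A_y = 18  [A = 2·M−B = 2·(15, 21/2)−(14, 3)]
   so A = (16, 18)

B = (14, 3)
A = (16, 18)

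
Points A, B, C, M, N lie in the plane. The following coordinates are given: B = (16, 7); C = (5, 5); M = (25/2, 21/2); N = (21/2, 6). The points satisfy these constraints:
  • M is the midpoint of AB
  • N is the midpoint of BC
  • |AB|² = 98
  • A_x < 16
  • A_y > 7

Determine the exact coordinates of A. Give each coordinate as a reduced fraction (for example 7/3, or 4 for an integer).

1. A_x = 9  [A = 2·M−B = 2·(25/2, 21/2)−(16, 7)]
2. A_y = 14  [A = 2·M−B = 2·(25/2, 21/2)−(16, 7)]
   so A = (9, 14)

A = (9, 14)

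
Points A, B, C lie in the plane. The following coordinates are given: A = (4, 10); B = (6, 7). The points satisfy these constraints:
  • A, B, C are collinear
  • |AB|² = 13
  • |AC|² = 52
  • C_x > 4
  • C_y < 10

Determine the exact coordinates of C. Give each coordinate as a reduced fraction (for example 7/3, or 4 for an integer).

1. C_x = 8  [[A, B, C are collinear ⇒ 3x+2y-32=0] ∩ [|C−(4, 10)|²=52]]
2. C_y = 4  [[A, B, C are collinear ⇒ 3x+2y-32=0] ∩ [|C−(4, 10)|²=52]]
   so C = (8, 4)

C = (8, 4)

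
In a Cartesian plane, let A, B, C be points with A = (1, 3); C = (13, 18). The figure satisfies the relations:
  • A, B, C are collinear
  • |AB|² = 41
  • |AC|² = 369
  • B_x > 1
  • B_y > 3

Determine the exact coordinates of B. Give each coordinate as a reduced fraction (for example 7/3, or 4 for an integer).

B = (5, 8)

1. B_x = 5  [[A, B, C are collinear ⇒ 15x-12y+21=0] ∩ [|B−(1, 3)|²=41]]
2. B_y = 8  [[A, B, C are collinear ⇒ 15x-12y+21=0] ∩ [|B−(1, 3)|²=41]]
   so B = (5, 8)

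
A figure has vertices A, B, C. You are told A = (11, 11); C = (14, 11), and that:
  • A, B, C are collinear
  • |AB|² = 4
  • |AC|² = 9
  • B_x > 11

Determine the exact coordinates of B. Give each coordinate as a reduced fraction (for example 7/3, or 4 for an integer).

1. B_x = 13  [[A, B, C are collinear ⇒ -3y+33=0] ∩ [|B−(11, 11)|²=4]]
2. B_y = 11  [[A, B, C are collinear ⇒ -3y+33=0] ∩ [|B−(11, 11)|²=4]]
   so B = (13, 11)

B = (13, 11)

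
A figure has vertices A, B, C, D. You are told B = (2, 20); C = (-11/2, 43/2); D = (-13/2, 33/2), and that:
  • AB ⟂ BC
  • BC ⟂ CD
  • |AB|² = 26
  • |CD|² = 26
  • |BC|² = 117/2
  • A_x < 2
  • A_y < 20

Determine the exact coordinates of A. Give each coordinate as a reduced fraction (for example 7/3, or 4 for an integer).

A = (1, 15)

1. A_x = 1  [[AB ⟂ BC ⇒ 15/2x-3/2y+15=0] ∩ [|A−(2, 20)|²=26]]
2. A_y = 15  [[AB ⟂ BC ⇒ 15/2x-3/2y+15=0] ∩ [|A−(2, 20)|²=26]]
   so A = (1, 15)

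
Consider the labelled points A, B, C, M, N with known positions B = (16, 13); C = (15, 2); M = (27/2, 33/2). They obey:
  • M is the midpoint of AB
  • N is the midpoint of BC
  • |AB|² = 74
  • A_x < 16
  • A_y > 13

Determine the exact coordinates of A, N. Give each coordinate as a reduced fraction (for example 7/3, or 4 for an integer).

A = (11, 20)
N = (31/2, 15/2)

1. A_x = 11  [A = 2·M−B = 2·(27/2, 33/2)−(16, 13)]
2. A_y = 20  [A = 2·M−B = 2·(27/2, 33/2)−(16, 13)]
   so A = (11, 20)
3. N_x = 31/2  [2·N = B+C = (16, 13)+(15, 2)]
4. N_y = 15/2  [2·N = B+C = (16, 13)+(15, 2)]
   so N = (31/2, 15/2)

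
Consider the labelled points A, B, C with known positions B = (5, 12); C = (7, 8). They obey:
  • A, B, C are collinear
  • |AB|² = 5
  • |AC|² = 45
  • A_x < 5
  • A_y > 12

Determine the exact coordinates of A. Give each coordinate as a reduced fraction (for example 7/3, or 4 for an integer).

1. A_x = 4  [[A, B, C are collinear ⇒ 4x+2y-44=0] ∩ [|A−(5, 12)|²=5]]
2. A_y = 14  [[A, B, C are collinear ⇒ 4x+2y-44=0] ∩ [|A−(5, 12)|²=5]]
   so A = (4, 14)

A = (4, 14)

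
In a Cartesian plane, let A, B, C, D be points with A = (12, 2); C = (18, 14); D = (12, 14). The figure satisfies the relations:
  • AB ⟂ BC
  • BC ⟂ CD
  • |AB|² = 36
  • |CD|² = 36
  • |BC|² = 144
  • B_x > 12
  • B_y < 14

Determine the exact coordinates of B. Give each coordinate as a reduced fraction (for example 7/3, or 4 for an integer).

B = (18, 2)

1. B_x = 18  [[BC ⟂ CD ⇒ 6x-108=0] ∩ [|B−(12, 2)|²=36]]
2. B_y = 2  [[BC ⟂ CD ⇒ 6x-108=0] ∩ [|B−(12, 2)|²=36]]
   so B = (18, 2)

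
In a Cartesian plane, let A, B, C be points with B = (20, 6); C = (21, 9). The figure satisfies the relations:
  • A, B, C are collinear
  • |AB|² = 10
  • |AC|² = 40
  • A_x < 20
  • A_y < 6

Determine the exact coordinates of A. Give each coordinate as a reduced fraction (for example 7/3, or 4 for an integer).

1. A_x = 19  [[A, B, C are collinear ⇒ -3x+1y+54=0] ∩ [|A−(20, 6)|²=10]]
2. A_y = 3  [[A, B, C are collinear ⇒ -3x+1y+54=0] ∩ [|A−(20, 6)|²=10]]
   so A = (19, 3)

A = (19, 3)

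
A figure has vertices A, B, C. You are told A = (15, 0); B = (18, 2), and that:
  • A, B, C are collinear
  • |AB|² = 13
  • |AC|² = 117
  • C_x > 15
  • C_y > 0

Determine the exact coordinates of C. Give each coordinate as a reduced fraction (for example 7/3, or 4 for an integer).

C = (24, 6)

1. C_x = 24  [[A, B, C are collinear ⇒ -2x+3y+30=0] ∩ [|C−(15, 0)|²=117]]
2. C_y = 6  [[A, B, C are collinear ⇒ -2x+3y+30=0] ∩ [|C−(15, 0)|²=117]]
   so C = (24, 6)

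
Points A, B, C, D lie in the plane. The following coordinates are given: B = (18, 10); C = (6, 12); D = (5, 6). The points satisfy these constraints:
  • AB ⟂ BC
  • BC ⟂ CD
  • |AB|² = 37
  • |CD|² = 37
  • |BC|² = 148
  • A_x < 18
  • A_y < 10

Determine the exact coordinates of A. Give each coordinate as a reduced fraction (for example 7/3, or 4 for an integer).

A = (17, 4)

1. A_x = 17  [[AB ⟂ BC ⇒ 12x-2y-196=0] ∩ [|A−(18, 10)|²=37]]
2. A_y = 4  [[AB ⟂ BC ⇒ 12x-2y-196=0] ∩ [|A−(18, 10)|²=37]]
   so A = (17, 4)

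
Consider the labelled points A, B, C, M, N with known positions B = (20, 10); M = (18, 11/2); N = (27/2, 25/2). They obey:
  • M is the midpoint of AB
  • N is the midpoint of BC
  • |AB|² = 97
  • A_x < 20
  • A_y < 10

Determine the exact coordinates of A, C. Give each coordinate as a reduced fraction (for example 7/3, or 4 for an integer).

A = (16, 1)
C = (7, 15)

1. A_x = 16  [A = 2·M−B = 2·(18, 11/2)−(20, 10)]
2. A_y = 1  [A = 2·M−B = 2·(18, 11/2)−(20, 10)]
   so A = (16, 1)
3. C_x = 7  [C = 2·N−B = 2·(27/2, 25/2)−(20, 10)]
4. C_y = 15  [C = 2·N−B = 2·(27/2, 25/2)−(20, 10)]
   so C = (7, 15)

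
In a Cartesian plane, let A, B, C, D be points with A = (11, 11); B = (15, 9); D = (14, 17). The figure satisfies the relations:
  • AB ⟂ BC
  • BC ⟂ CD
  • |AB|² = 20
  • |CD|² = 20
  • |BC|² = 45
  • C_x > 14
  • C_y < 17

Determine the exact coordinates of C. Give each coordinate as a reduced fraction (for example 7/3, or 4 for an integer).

C = (18, 15)

1. C_x = 18  [[AB ⟂ BC ⇒ 4x-2y-42=0] ∩ [|C−(14, 17)|²=20]]
2. C_y = 15  [[AB ⟂ BC ⇒ 4x-2y-42=0] ∩ [|C−(14, 17)|²=20]]
   so C = (18, 15)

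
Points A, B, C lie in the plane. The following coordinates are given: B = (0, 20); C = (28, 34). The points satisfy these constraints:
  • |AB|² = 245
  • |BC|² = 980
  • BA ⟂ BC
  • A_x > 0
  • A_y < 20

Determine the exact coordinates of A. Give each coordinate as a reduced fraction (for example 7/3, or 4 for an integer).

1. A_x = 7  [[BA ⟂ BC ⇒ 28x+14y-280=0] ∩ [|A−(0, 20)|²=245]]
2. A_y = 6  [[BA ⟂ BC ⇒ 28x+14y-280=0] ∩ [|A−(0, 20)|²=245]]
   so A = (7, 6)

A = (7, 6)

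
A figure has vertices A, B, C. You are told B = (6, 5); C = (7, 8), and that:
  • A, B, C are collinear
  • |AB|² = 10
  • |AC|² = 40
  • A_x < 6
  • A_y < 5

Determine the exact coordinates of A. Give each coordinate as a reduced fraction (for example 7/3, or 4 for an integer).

1. A_x = 5  [[A, B, C are collinear ⇒ -3x+1y+13=0] ∩ [|A−(6, 5)|²=10]]
2. A_y = 2  [[A, B, C are collinear ⇒ -3x+1y+13=0] ∩ [|A−(6, 5)|²=10]]
   so A = (5, 2)

A = (5, 2)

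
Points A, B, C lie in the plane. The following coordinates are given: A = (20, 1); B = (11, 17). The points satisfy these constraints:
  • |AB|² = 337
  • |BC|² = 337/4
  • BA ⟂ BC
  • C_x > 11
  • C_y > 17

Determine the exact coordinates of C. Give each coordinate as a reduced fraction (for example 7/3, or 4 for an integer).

C = (19, 43/2)

1. C_x = 19  [[BA ⟂ BC ⇒ 9x-16y+173=0] ∩ [|C−(11, 17)|²=337/4]]
2. C_y = 43/2  [[BA ⟂ BC ⇒ 9x-16y+173=0] ∩ [|C−(11, 17)|²=337/4]]
   so C = (19, 43/2)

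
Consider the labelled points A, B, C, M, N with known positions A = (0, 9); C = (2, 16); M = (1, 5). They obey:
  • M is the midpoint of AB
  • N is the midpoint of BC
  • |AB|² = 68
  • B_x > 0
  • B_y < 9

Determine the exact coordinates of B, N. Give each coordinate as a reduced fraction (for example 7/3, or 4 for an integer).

1. B_x = 2  [B = 2·M−A = 2·(1, 5)−(0, 9)]
2. B_y = 1  [B = 2·M−A = 2·(1, 5)−(0, 9)]
   so B = (2, 1)
3. N_x = 2  [2·N = B+C = (2, 1)+(2, 16)]
4. N_y = 17/2  [2·N = B+C = (2, 1)+(2, 16)]
   so N = (2, 17/2)

B = (2, 1)
N = (2, 17/2)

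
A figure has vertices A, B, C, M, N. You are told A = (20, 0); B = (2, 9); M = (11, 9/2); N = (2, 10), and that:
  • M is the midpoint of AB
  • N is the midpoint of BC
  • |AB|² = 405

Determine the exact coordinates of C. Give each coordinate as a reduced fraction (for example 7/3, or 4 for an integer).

1. C_x = 2  [C = 2·N−B = 2·(2, 10)−(2, 9)]
2. C_y = 11  [C = 2·N−B = 2·(2, 10)−(2, 9)]
   so C = (2, 11)

C = (2, 11)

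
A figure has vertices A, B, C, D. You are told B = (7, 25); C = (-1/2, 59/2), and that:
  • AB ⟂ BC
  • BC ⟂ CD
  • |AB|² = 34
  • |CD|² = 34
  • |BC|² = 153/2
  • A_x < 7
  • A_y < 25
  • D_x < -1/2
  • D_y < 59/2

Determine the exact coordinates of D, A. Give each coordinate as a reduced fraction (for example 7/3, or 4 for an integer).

1. D_x = -7/2  [[BC ⟂ CD ⇒ -15/2x+9/2y-273/2=0] ∩ [|D−(-1/2, 59/2)|²=34]]
2. D_y = 49/2  [[BC ⟂ CD ⇒ -15/2x+9/2y-273/2=0] ∩ [|D−(-1/2, 59/2)|²=34]]
   so D = (-7/2, 49/2)
3. A_x = 4  [[AB ⟂ BC ⇒ 15/2x-9/2y+60=0] ∩ [|A−(7, 25)|²=34]]
4. A_y = 20  [[AB ⟂ BC ⇒ 15/2x-9/2y+60=0] ∩ [|A−(7, 25)|²=34]]
   so A = (4, 20)

D = (-7/2, 49/2)
A = (4, 20)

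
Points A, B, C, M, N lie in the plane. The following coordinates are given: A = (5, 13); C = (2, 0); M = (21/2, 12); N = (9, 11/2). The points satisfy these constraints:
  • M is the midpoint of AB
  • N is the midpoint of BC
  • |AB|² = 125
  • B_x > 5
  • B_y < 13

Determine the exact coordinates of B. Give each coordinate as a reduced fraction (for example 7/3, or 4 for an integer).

B = (16, 11)

1. B_x = 16  [B = 2·M−A = 2·(21/2, 12)−(5, 13)]
2. B_y = 11  [B = 2·M−A = 2·(21/2, 12)−(5, 13)]
   so B = (16, 11)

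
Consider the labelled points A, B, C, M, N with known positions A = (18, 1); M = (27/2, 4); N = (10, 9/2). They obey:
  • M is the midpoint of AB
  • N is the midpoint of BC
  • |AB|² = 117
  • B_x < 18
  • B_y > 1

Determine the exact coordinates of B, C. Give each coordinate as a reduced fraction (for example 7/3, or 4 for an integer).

1. B_x = 9  [B = 2·M−A = 2·(27/2, 4)−(18, 1)]
2. B_y = 7  [B = 2·M−A = 2·(27/2, 4)−(18, 1)]
   so B = (9, 7)
3. C_x = 11  [C = 2·N−B = 2·(10, 9/2)−(9, 7)]
4. C_y = 2  [C = 2·N−B = 2·(10, 9/2)−(9, 7)]
   so C = (11, 2)

B = (9, 7)
C = (11, 2)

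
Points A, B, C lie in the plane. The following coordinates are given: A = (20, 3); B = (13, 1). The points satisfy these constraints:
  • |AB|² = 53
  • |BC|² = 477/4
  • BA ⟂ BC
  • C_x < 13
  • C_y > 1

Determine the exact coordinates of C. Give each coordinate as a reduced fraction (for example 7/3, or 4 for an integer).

C = (10, 23/2)

1. C_x = 10  [[BA ⟂ BC ⇒ 7x+2y-93=0] ∩ [|C−(13, 1)|²=477/4]]
2. C_y = 23/2  [[BA ⟂ BC ⇒ 7x+2y-93=0] ∩ [|C−(13, 1)|²=477/4]]
   so C = (10, 23/2)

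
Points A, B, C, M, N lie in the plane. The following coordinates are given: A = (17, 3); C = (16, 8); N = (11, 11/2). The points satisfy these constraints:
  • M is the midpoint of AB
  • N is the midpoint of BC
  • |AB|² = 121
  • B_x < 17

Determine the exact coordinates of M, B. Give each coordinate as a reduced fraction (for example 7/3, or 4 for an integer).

1. B_x = 6  [B = 2·N−C = 2·(11, 11/2)−(16, 8)]
2. B_y = 3  [B = 2·N−C = 2·(11, 11/2)−(16, 8)]
   so B = (6, 3)
3. M_x = 23/2  [2·M = A+B = (17, 3)+(6, 3)]
4. M_y = 3  [2·M = A+B = (17, 3)+(6, 3)]
   so M = (23/2, 3)

M = (23/2, 3)
B = (6, 3)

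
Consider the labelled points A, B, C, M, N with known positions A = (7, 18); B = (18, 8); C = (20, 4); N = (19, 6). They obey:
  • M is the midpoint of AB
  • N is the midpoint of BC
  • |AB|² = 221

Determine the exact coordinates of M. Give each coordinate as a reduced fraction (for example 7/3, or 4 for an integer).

M = (25/2, 13)

1. M_x = 25/2  [2·M = A+B = (7, 18)+(18, 8)]
2. M_y = 13  [2·M = A+B = (7, 18)+(18, 8)]
   so M = (25/2, 13)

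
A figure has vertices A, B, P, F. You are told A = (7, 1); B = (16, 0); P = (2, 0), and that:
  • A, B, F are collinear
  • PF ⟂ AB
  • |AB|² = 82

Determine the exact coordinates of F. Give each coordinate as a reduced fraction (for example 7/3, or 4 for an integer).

1. F_x = 89/41  [[A, B, F are collinear ⇒ 1x+9y-16=0] ∩ [PF ⟂ AB ⇒ 9x-1y-18=0]]
2. F_y = 63/41  [[A, B, F are collinear ⇒ 1x+9y-16=0] ∩ [PF ⟂ AB ⇒ 9x-1y-18=0]]
   so F = (89/41, 63/41)

F = (89/41, 63/41)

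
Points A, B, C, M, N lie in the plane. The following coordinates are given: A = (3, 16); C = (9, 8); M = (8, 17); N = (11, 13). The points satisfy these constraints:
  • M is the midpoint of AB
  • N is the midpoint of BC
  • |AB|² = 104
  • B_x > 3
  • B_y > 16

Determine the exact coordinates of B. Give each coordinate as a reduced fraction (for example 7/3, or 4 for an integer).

B = (13, 18)

1. B_x = 13  [B = 2·M−A = 2·(8, 17)−(3, 16)]
2. B_y = 18  [B = 2·M−A = 2·(8, 17)−(3, 16)]
   so B = (13, 18)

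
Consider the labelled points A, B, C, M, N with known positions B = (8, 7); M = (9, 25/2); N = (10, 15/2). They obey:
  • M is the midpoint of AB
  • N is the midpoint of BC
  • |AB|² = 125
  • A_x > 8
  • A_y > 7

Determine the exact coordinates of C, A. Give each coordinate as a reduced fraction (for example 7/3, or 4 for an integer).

1. A_x = 10  [A = 2·M−B = 2·(9, 25/2)−(8, 7)]
2. A_y = 18  [A = 2·M−B = 2·(9, 25/2)−(8, 7)]
   so A = (10, 18)
3. C_x = 12  [C = 2·N−B = 2·(10, 15/2)−(8, 7)]
4. C_y = 8  [C = 2·N−B = 2·(10, 15/2)−(8, 7)]
   so C = (12, 8)

C = (12, 8)
A = (10, 18)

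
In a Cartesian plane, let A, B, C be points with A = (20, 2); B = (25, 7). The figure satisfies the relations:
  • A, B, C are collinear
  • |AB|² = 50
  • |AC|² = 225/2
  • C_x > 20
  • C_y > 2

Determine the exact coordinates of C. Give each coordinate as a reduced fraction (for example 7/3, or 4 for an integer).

1. C_x = 55/2  [[A, B, C are collinear ⇒ -5x+5y+90=0] ∩ [|C−(20, 2)|²=225/2]]
2. C_y = 19/2  [[A, B, C are collinear ⇒ -5x+5y+90=0] ∩ [|C−(20, 2)|²=225/2]]
   so C = (55/2, 19/2)

C = (55/2, 19/2)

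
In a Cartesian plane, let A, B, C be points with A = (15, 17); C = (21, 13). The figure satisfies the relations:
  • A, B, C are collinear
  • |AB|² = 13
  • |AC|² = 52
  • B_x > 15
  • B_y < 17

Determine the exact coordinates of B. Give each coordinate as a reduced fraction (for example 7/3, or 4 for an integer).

1. B_x = 18  [[A, B, C are collinear ⇒ -4x-6y+162=0] ∩ [|B−(15, 17)|²=13]]
2. B_y = 15  [[A, B, C are collinear ⇒ -4x-6y+162=0] ∩ [|B−(15, 17)|²=13]]
   so B = (18, 15)

B = (18, 15)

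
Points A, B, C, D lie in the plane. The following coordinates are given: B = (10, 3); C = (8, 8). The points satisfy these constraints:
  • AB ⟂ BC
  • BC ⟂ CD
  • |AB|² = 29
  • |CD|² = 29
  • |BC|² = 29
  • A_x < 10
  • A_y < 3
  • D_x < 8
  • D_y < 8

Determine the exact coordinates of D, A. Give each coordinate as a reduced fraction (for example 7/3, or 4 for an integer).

1. D_x = 3  [[BC ⟂ CD ⇒ -2x+5y-24=0] ∩ [|D−(8, 8)|²=29]]
2. D_y = 6  [[BC ⟂ CD ⇒ -2x+5y-24=0] ∩ [|D−(8, 8)|²=29]]
   so D = (3, 6)
3. A_x = 5  [[AB ⟂ BC ⇒ 2x-5y-5=0] ∩ [|A−(10, 3)|²=29]]
4. A_y = 1  [[AB ⟂ BC ⇒ 2x-5y-5=0] ∩ [|A−(10, 3)|²=29]]
   so A = (5, 1)

D = (3, 6)
A = (5, 1)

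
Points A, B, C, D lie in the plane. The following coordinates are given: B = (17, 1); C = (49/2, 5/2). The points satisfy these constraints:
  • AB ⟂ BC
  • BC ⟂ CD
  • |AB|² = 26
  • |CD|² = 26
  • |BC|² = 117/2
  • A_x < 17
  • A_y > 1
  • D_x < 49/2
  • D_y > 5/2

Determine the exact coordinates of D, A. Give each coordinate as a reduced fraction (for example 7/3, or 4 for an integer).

D = (47/2, 15/2)
A = (16, 6)

1. D_x = 47/2  [[BC ⟂ CD ⇒ 15/2x+3/2y-375/2=0] ∩ [|D−(49/2, 5/2)|²=26]]
2. D_y = 15/2  [[BC ⟂ CD ⇒ 15/2x+3/2y-375/2=0] ∩ [|D−(49/2, 5/2)|²=26]]
   so D = (47/2, 15/2)
3. A_x = 16  [[AB ⟂ BC ⇒ -15/2x-3/2y+129=0] ∩ [|A−(17, 1)|²=26]]
4. A_y = 6  [[AB ⟂ BC ⇒ -15/2x-3/2y+129=0] ∩ [|A−(17, 1)|²=26]]
   so A = (16, 6)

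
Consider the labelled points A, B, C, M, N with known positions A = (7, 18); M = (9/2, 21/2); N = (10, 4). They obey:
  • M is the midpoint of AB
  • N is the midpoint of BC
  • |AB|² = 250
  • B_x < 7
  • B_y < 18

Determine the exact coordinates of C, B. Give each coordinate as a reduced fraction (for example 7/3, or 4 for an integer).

C = (18, 5)
B = (2, 3)

1. B_x = 2  [B = 2·M−A = 2·(9/2, 21/2)−(7, 18)]
2. B_y = 3  [B = 2·M−A = 2·(9/2, 21/2)−(7, 18)]
   so B = (2, 3)
3. C_x = 18  [C = 2·N−B = 2·(10, 4)−(2, 3)]
4. C_y = 5  [C = 2·N−B = 2·(10, 4)−(2, 3)]
   so C = (18, 5)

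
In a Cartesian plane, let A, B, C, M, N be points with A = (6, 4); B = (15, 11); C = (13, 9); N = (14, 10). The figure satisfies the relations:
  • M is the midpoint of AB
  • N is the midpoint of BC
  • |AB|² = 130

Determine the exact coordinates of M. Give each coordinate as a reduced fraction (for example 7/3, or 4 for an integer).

M = (21/2, 15/2)

1. M_x = 21/2  [2·M = A+B = (6, 4)+(15, 11)]
2. M_y = 15/2  [2·M = A+B = (6, 4)+(15, 11)]
   so M = (21/2, 15/2)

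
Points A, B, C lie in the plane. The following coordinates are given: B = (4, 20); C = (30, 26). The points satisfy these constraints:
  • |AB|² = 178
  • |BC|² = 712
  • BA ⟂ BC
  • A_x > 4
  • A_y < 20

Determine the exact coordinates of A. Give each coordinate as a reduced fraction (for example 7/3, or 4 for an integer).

1. A_x = 7  [[BA ⟂ BC ⇒ 26x+6y-224=0] ∩ [|A−(4, 20)|²=178]]
2. A_y = 7  [[BA ⟂ BC ⇒ 26x+6y-224=0] ∩ [|A−(4, 20)|²=178]]
   so A = (7, 7)

A = (7, 7)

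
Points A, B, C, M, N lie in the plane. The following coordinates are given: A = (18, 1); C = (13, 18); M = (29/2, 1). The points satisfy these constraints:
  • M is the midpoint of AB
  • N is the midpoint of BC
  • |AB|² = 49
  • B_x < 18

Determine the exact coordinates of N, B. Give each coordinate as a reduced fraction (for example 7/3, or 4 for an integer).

N = (12, 19/2)
B = (11, 1)

1. B_x = 11  [B = 2·M−A = 2·(29/2, 1)−(18, 1)]
2. B_y = 1  [B = 2·M−A = 2·(29/2, 1)−(18, 1)]
   so B = (11, 1)
3. N_x = 12  [2·N = B+C = (11, 1)+(13, 18)]
4. N_y = 19/2  [2·N = B+C = (11, 1)+(13, 18)]
   so N = (12, 19/2)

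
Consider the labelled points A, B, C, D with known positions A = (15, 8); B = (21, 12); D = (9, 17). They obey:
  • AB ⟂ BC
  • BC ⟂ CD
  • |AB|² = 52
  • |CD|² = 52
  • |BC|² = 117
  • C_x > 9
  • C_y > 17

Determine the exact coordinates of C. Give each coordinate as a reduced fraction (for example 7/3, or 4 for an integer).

C = (15, 21)

1. C_x = 15  [[AB ⟂ BC ⇒ 6x+4y-174=0] ∩ [|C−(9, 17)|²=52]]
2. C_y = 21  [[AB ⟂ BC ⇒ 6x+4y-174=0] ∩ [|C−(9, 17)|²=52]]
   so C = (15, 21)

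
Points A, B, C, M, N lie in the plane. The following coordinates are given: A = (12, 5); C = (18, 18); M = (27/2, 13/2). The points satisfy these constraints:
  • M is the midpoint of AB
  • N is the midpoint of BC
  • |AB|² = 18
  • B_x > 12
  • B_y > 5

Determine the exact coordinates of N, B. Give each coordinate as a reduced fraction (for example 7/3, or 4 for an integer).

1. B_x = 15  [B = 2·M−A = 2·(27/2, 13/2)−(12, 5)]
2. B_y = 8  [B = 2·M−A = 2·(27/2, 13/2)−(12, 5)]
   so B = (15, 8)
3. N_x = 33/2  [2·N = B+C = (15, 8)+(18, 18)]
4. N_y = 13  [2·N = B+C = (15, 8)+(18, 18)]
   so N = (33/2, 13)

N = (33/2, 13)
B = (15, 8)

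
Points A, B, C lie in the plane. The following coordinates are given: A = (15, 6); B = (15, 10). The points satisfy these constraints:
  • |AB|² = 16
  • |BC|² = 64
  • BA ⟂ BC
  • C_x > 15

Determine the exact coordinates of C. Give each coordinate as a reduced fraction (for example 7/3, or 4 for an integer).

1. C_x = 23  [[BA ⟂ BC ⇒ -4y+40=0] ∩ [|C−(15, 10)|²=64]]
2. C_y = 10  [[BA ⟂ BC ⇒ -4y+40=0] ∩ [|C−(15, 10)|²=64]]
   so C = (23, 10)

C = (23, 10)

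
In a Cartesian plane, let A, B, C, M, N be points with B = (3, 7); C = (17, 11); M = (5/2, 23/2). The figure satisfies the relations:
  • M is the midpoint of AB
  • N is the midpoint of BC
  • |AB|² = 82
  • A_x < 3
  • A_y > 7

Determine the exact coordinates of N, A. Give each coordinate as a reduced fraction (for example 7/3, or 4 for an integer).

N = (10, 9)
A = (2, 16)

1. A_x = 2  [A = 2·M−B = 2·(5/2, 23/2)−(3, 7)]
2. A_y = 16  [A = 2·M−B = 2·(5/2, 23/2)−(3, 7)]
   so A = (2, 16)
3. N_x = 10  [2·N = B+C = (3, 7)+(17, 11)]
4. N_y = 9  [2·N = B+C = (3, 7)+(17, 11)]
   so N = (10, 9)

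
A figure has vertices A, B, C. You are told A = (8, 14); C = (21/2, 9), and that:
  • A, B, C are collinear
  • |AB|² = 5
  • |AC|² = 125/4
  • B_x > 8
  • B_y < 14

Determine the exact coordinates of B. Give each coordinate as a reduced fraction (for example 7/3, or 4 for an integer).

1. B_x = 9  [[A, B, C are collinear ⇒ -5x-5/2y+75=0] ∩ [|B−(8, 14)|²=5]]
2. B_y = 12  [[A, B, C are collinear ⇒ -5x-5/2y+75=0] ∩ [|B−(8, 14)|²=5]]
   so B = (9, 12)

B = (9, 12)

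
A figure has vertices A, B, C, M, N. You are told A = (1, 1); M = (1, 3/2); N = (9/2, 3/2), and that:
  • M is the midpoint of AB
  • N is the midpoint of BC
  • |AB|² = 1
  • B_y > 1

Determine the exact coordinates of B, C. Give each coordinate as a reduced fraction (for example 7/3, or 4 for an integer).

1. B_x = 1  [B = 2·M−A = 2·(1, 3/2)−(1, 1)]
2. B_y = 2  [B = 2·M−A = 2·(1, 3/2)−(1, 1)]
   so B = (1, 2)
3. C_x = 8  [C = 2·N−B = 2·(9/2, 3/2)−(1, 2)]
4. C_y = 1  [C = 2·N−B = 2·(9/2, 3/2)−(1, 2)]
   so C = (8, 1)

B = (1, 2)
C = (8, 1)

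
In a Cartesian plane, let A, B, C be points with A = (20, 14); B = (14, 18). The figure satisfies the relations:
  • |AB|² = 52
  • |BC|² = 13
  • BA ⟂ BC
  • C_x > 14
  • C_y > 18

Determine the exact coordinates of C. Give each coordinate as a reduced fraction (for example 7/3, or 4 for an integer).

1. C_x = 16  [[BA ⟂ BC ⇒ 6x-4y-12=0] ∩ [|C−(14, 18)|²=13]]
2. C_y = 21  [[BA ⟂ BC ⇒ 6x-4y-12=0] ∩ [|C−(14, 18)|²=13]]
   so C = (16, 21)

C = (16, 21)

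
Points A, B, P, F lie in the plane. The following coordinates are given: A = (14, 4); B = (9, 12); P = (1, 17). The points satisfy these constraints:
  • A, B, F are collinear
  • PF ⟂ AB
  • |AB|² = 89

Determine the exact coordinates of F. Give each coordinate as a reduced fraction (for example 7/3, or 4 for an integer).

F = (401/89, 1708/89)

1. F_x = 401/89  [[A, B, F are collinear ⇒ -8x-5y+132=0] ∩ [PF ⟂ AB ⇒ -5x+8y-131=0]]
2. F_y = 1708/89  [[A, B, F are collinear ⇒ -8x-5y+132=0] ∩ [PF ⟂ AB ⇒ -5x+8y-131=0]]
   so F = (401/89, 1708/89)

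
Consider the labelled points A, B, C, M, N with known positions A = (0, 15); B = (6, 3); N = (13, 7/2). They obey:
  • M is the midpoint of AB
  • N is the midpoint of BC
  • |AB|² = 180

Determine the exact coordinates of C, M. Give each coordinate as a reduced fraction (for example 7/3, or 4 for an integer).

1. M_x = 3  [2·M = A+B = (0, 15)+(6, 3)]
2. M_y = 9  [2·M = A+B = (0, 15)+(6, 3)]
   so M = (3, 9)
3. C_x = 20  [C = 2·N−B = 2·(13, 7/2)−(6, 3)]
4. C_y = 4  [C = 2·N−B = 2·(13, 7/2)−(6, 3)]
   so C = (20, 4)

C = (20, 4)
M = (3, 9)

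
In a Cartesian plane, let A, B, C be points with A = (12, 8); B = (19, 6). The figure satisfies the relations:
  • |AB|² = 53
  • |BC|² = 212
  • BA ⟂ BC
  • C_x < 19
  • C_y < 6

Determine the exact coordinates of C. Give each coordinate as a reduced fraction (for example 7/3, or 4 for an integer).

1. C_x = 15  [[BA ⟂ BC ⇒ -7x+2y+121=0] ∩ [|C−(19, 6)|²=212]]
2. C_y = -8  [[BA ⟂ BC ⇒ -7x+2y+121=0] ∩ [|C−(19, 6)|²=212]]
   so C = (15, -8)

C = (15, -8)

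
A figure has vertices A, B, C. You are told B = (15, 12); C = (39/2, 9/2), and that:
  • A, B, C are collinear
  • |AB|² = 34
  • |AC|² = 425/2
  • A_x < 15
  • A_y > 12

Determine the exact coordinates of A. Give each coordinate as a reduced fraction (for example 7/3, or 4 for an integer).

1. A_x = 12  [[A, B, C are collinear ⇒ 15/2x+9/2y-333/2=0] ∩ [|A−(15, 12)|²=34]]
2. A_y = 17  [[A, B, C are collinear ⇒ 15/2x+9/2y-333/2=0] ∩ [|A−(15, 12)|²=34]]
   so A = (12, 17)

A = (12, 17)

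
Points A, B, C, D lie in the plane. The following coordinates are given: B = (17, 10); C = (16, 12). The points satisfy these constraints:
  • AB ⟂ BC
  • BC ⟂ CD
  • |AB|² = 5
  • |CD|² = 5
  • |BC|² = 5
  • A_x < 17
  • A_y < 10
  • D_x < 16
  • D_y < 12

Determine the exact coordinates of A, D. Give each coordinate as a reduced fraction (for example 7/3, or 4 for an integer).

1. A_x = 15  [[AB ⟂ BC ⇒ 1x-2y+3=0] ∩ [|A−(17, 10)|²=5]]
2. A_y = 9  [[AB ⟂ BC ⇒ 1x-2y+3=0] ∩ [|A−(17, 10)|²=5]]
   so A = (15, 9)
3. D_x = 14  [[BC ⟂ CD ⇒ -1x+2y-8=0] ∩ [|D−(16, 12)|²=5]]
4. D_y = 11  [[BC ⟂ CD ⇒ -1x+2y-8=0] ∩ [|D−(16, 12)|²=5]]
   so D = (14, 11)

A = (15, 9)
D = (14, 11)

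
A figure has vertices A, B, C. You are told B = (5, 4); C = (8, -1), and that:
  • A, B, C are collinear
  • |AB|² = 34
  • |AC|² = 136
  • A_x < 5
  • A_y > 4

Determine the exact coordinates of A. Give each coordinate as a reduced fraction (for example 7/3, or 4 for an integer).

A = (2, 9)

1. A_x = 2  [[A, B, C are collinear ⇒ 5x+3y-37=0] ∩ [|A−(5, 4)|²=34]]
2. A_y = 9  [[A, B, C are collinear ⇒ 5x+3y-37=0] ∩ [|A−(5, 4)|²=34]]
   so A = (2, 9)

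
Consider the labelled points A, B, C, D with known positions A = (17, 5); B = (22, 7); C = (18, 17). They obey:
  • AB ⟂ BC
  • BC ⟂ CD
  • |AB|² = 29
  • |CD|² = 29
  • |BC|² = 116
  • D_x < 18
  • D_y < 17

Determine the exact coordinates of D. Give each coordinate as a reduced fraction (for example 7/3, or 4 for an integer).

1. D_x = 13  [[BC ⟂ CD ⇒ -4x+10y-98=0] ∩ [|D−(18, 17)|²=29]]
2. D_y = 15  [[BC ⟂ CD ⇒ -4x+10y-98=0] ∩ [|D−(18, 17)|²=29]]
   so D = (13, 15)

D = (13, 15)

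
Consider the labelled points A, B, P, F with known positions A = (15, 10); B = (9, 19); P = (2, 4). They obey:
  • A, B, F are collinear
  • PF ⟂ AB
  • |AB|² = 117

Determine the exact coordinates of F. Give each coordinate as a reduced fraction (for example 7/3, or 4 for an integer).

1. F_x = 179/13  [[A, B, F are collinear ⇒ -9x-6y+195=0] ∩ [PF ⟂ AB ⇒ -6x+9y-24=0]]
2. F_y = 154/13  [[A, B, F are collinear ⇒ -9x-6y+195=0] ∩ [PF ⟂ AB ⇒ -6x+9y-24=0]]
   so F = (179/13, 154/13)

F = (179/13, 154/13)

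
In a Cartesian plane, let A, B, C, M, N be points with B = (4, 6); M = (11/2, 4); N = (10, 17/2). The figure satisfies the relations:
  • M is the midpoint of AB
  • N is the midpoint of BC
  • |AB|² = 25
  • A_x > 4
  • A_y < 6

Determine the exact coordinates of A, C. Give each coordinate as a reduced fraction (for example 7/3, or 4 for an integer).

A = (7, 2)
C = (16, 11)

1. A_x = 7  [A = 2·M−B = 2·(11/2, 4)−(4, 6)]
2. A_y = 2  [A = 2·M−B = 2·(11/2, 4)−(4, 6)]
   so A = (7, 2)
3. C_x = 16  [C = 2·N−B = 2·(10, 17/2)−(4, 6)]
4. C_y = 11  [C = 2·N−B = 2·(10, 17/2)−(4, 6)]
   so C = (16, 11)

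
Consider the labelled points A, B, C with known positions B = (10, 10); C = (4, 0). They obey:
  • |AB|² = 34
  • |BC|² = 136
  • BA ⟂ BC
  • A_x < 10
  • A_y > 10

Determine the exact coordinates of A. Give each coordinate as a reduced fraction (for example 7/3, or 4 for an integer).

A = (5, 13)

1. A_x = 5  [[BA ⟂ BC ⇒ -6x-10y+160=0] ∩ [|A−(10, 10)|²=34]]
2. A_y = 13  [[BA ⟂ BC ⇒ -6x-10y+160=0] ∩ [|A−(10, 10)|²=34]]
   so A = (5, 13)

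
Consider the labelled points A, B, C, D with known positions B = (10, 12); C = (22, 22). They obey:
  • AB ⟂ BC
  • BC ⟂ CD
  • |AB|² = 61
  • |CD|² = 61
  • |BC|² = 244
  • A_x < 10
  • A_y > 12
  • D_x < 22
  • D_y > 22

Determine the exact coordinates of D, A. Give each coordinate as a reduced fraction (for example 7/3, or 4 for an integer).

1. D_x = 17  [[BC ⟂ CD ⇒ 12x+10y-484=0] ∩ [|D−(22, 22)|²=61]]
2. D_y = 28  [[BC ⟂ CD ⇒ 12x+10y-484=0] ∩ [|D−(22, 22)|²=61]]
   so D = (17, 28)
3. A_x = 5  [[AB ⟂ BC ⇒ -12x-10y+240=0] ∩ [|A−(10, 12)|²=61]]
4. A_y = 18  [[AB ⟂ BC ⇒ -12x-10y+240=0] ∩ [|A−(10, 12)|²=61]]
   so A = (5, 18)

D = (17, 28)
A = (5, 18)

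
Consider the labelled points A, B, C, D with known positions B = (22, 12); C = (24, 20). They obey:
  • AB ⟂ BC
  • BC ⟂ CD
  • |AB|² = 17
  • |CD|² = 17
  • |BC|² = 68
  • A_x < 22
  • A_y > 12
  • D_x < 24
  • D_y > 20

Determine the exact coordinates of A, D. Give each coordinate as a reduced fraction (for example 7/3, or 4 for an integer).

A = (18, 13)
D = (20, 21)

1. A_x = 18  [[AB ⟂ BC ⇒ -2x-8y+140=0] ∩ [|A−(22, 12)|²=17]]
2. A_y = 13  [[AB ⟂ BC ⇒ -2x-8y+140=0] ∩ [|A−(22, 12)|²=17]]
   so A = (18, 13)
3. D_x = 20  [[BC ⟂ CD ⇒ 2x+8y-208=0] ∩ [|D−(24, 20)|²=17]]
4. D_y = 21  [[BC ⟂ CD ⇒ 2x+8y-208=0] ∩ [|D−(24, 20)|²=17]]
   so D = (20, 21)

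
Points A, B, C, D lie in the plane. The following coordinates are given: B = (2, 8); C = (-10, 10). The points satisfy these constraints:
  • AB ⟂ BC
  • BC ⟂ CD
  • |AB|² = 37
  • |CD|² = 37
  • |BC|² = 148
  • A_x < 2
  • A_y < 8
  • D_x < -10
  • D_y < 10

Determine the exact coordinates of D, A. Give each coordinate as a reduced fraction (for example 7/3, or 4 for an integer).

D = (-11, 4)
A = (1, 2)

1. D_x = -11  [[BC ⟂ CD ⇒ -12x+2y-140=0] ∩ [|D−(-10, 10)|²=37]]
2. D_y = 4  [[BC ⟂ CD ⇒ -12x+2y-140=0] ∩ [|D−(-10, 10)|²=37]]
   so D = (-11, 4)
3. A_x = 1  [[AB ⟂ BC ⇒ 12x-2y-8=0] ∩ [|A−(2, 8)|²=37]]
4. A_y = 2  [[AB ⟂ BC ⇒ 12x-2y-8=0] ∩ [|A−(2, 8)|²=37]]
   so A = (1, 2)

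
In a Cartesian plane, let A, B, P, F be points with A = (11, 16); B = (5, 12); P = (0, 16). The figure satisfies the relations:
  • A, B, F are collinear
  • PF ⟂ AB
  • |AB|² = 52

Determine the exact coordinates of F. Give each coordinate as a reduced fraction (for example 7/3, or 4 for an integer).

F = (44/13, 142/13)

1. F_x = 44/13  [[A, B, F are collinear ⇒ 4x-6y+52=0] ∩ [PF ⟂ AB ⇒ -6x-4y+64=0]]
2. F_y = 142/13  [[A, B, F are collinear ⇒ 4x-6y+52=0] ∩ [PF ⟂ AB ⇒ -6x-4y+64=0]]
   so F = (44/13, 142/13)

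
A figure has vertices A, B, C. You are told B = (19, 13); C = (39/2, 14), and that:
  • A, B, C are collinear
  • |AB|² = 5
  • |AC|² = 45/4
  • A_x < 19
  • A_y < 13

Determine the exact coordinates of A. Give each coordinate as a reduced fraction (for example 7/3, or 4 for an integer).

A = (18, 11)

1. A_x = 18  [[A, B, C are collinear ⇒ -1x+1/2y+25/2=0] ∩ [|A−(19, 13)|²=5]]
2. A_y = 11  [[A, B, C are collinear ⇒ -1x+1/2y+25/2=0] ∩ [|A−(19, 13)|²=5]]
   so A = (18, 11)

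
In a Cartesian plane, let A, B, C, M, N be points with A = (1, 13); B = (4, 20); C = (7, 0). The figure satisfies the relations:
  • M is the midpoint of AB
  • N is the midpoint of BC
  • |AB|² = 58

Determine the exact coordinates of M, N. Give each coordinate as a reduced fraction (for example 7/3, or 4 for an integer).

M = (5/2, 33/2)
N = (11/2, 10)

1. M_x = 5/2  [2·M = A+B = (1, 13)+(4, 20)]
2. M_y = 33/2  [2·M = A+B = (1, 13)+(4, 20)]
   so M = (5/2, 33/2)
3. N_x = 11/2  [2·N = B+C = (4, 20)+(7, 0)]
4. N_y = 10  [2·N = B+C = (4, 20)+(7, 0)]
   so N = (11/2, 10)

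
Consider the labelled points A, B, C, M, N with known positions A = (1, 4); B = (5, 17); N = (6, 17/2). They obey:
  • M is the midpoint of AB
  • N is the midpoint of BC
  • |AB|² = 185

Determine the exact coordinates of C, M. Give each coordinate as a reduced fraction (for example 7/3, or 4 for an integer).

C = (7, 0)
M = (3, 21/2)

1. M_x = 3  [2·M = A+B = (1, 4)+(5, 17)]
2. M_y = 21/2  [2·M = A+B = (1, 4)+(5, 17)]
   so M = (3, 21/2)
3. C_x = 7  [C = 2·N−B = 2·(6, 17/2)−(5, 17)]
4. C_y = 0  [C = 2·N−B = 2·(6, 17/2)−(5, 17)]
   so C = (7, 0)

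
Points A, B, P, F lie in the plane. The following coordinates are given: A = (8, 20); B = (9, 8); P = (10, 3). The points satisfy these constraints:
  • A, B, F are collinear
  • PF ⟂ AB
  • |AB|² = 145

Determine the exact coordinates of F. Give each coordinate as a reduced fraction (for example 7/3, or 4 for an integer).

1. F_x = 1366/145  [[A, B, F are collinear ⇒ 12x+1y-116=0] ∩ [PF ⟂ AB ⇒ 1x-12y+26=0]]
2. F_y = 428/145  [[A, B, F are collinear ⇒ 12x+1y-116=0] ∩ [PF ⟂ AB ⇒ 1x-12y+26=0]]
   so F = (1366/145, 428/145)

F = (1366/145, 428/145)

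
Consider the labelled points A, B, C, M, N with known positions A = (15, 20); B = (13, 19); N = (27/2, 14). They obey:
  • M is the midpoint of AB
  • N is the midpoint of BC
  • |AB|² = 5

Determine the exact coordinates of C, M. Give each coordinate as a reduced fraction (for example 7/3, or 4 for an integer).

1. M_x = 14  [2·M = A+B = (15, 20)+(13, 19)]
2. M_y = 39/2  [2·M = A+B = (15, 20)+(13, 19)]
   so M = (14, 39/2)
3. C_x = 14  [C = 2·N−B = 2·(27/2, 14)−(13, 19)]
4. C_y = 9  [C = 2·N−B = 2·(27/2, 14)−(13, 19)]
   so C = (14, 9)

C = (14, 9)
M = (14, 39/2)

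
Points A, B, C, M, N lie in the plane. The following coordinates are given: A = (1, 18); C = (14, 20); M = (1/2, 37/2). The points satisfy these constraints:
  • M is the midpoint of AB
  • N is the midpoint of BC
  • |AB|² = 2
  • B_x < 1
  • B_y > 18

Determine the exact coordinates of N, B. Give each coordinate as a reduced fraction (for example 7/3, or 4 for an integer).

1. B_x = 0  [B = 2·M−A = 2·(1/2, 37/2)−(1, 18)]
2. B_y = 19  [B = 2·M−A = 2·(1/2, 37/2)−(1, 18)]
   so B = (0, 19)
3. N_x = 7  [2·N = B+C = (0, 19)+(14, 20)]
4. N_y = 39/2  [2·N = B+C = (0, 19)+(14, 20)]
   so N = (7, 39/2)

N = (7, 39/2)
B = (0, 19)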